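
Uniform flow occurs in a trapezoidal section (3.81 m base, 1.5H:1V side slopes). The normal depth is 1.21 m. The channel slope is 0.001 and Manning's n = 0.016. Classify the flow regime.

With bottom width b = 3.81 m and side slope z = 1.5: A = (b + zy)y = (3.81 + 1.5×1.21)×1.21 = 6.806 m²; P = b + 2y√(1+z²) = 3.81 + 2×1.21×1.803 = 8.173 m.
Hydraulic radius R = A/P = 6.806/8.173 = 0.8328 m.
V = (1/n) R^(2/3) √S = (1/0.016) × 0.8328^(2/3) × √0.001 = 1.749 m/s. Hydraulic depth D_h = A/T = 6.806/7.44 = 0.9148 m.
Froude number Fr = V/√(g·D_h) = 1.749/√(9.81×0.9148) = 0.584, which is less than 1, so the flow is subcritical.

subcritical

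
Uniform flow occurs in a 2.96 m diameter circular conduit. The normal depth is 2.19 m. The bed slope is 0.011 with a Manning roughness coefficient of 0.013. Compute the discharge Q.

For a circular section of diameter D = 2.96 m at depth y = 2.19 m, the central angle is θ = 2 arccos(1 − 2y/D) = 4.142 rad. Then A = (D²/8)(θ − sin θ) = 5.459 m² and P = Dθ/2 = 6.131 m.
Hydraulic radius R = A/P = 5.459/6.131 = 0.8904 m.
Manning's equation: Q = (1/n) A R^(2/3) S^(1/2) = (1/0.013) × 5.459 × 0.8904^(2/3) × 0.011^(1/2) = 40.8 m³/s.

Q = 40.8 m³/s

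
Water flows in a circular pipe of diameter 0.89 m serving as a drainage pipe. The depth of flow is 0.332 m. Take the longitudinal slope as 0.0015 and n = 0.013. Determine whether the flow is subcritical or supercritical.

For a circular section of diameter D = 0.89 m at depth y = 0.332 m, the central angle is θ = 2 arccos(1 − 2y/D) = 2.628 rad. Then A = (D²/8)(θ − sin θ) = 0.2116 m² and P = Dθ/2 = 1.17 m.
Hydraulic radius R = A/P = 0.2116/1.17 = 0.1809 m.
V = (1/n) R^(2/3) √S = (1/0.013) × 0.1809^(2/3) × √0.0015 = 0.953 m/s. Hydraulic depth D_h = A/T = 0.2116/0.8608 = 0.2458 m.
Froude number Fr = V/√(g·D_h) = 0.953/√(9.81×0.2458) = 0.614, which is less than 1, so the flow is subcritical.

subcritical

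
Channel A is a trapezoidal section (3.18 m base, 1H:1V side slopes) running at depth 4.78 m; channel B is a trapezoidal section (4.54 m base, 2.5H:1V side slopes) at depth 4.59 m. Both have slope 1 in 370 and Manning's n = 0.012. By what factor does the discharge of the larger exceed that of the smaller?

Channel A: With bottom width b = 3.18 m and side slope z = 1: A = (b + zy)y = (3.18 + 1×4.78)×4.78 = 38.05 m²; P = b + 2y√(1+z²) = 3.18 + 2×4.78×1.414 = 16.7 m. Hydraulic radius R = A/P = 38.05/16.7 = 2.278 m. Q_A = (1/0.012)·38.05·2.278^(2/3)·√0.002703 = 285.4 m³/s.
Channel B: With bottom width b = 4.54 m and side slope z = 2.5: A = (b + zy)y = (4.54 + 2.5×4.59)×4.59 = 73.51 m²; P = b + 2y√(1+z²) = 4.54 + 2×4.59×2.693 = 29.26 m. Hydraulic radius R = A/P = 73.51/29.26 = 2.512 m. Q_B = (1/0.012)·73.51·2.512^(2/3)·√0.002703 = 588.6 m³/s.
The larger discharge is 588.6 m³/s and the smaller is 285.4 m³/s; the ratio is 2.06.

2.06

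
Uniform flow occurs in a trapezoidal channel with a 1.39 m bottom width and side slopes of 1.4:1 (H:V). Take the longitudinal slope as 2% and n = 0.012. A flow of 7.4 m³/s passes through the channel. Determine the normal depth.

y_n = 0.562 m

Manning's equation rearranged: A R^(2/3) = nQ / (1·√S) = 0.012 × 7.4 / (√0.02) = 0.6279.
Try y = 0.703 m: A R^(2/3) = 0.9629 — over.
Try y = 0.459 m: A R^(2/3) = 0.4312 — short.
Try y = 0.562 m: A R^(2/3) = 0.6283 — ≈ 0.6279.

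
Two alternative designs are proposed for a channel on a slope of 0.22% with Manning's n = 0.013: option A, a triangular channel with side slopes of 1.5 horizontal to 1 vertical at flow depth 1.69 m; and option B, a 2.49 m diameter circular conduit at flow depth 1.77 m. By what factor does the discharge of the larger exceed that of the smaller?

Channel A: For a triangular section with side slope z = 1.5: A = zy² = 1.5×1.69² = 4.284 m²; P = 2y√(1+z²) = 2×1.69×1.803 = 6.093 m. Hydraulic radius R = A/P = 4.284/6.093 = 0.7031 m. Q_A = (1/0.013)·4.284·0.7031^(2/3)·√0.0022 = 12.22 m³/s.
Channel B: For a circular section of diameter D = 2.49 m at depth y = 1.77 m, the central angle is θ = 2 arccos(1 − 2y/D) = 4.012 rad. Then A = (D²/8)(θ − sin θ) = 3.702 m² and P = Dθ/2 = 4.995 m. Hydraulic radius R = A/P = 3.702/4.995 = 0.7411 m. Q_B = (1/0.013)·3.702·0.7411^(2/3)·√0.0022 = 10.94 m³/s.
The larger discharge is 12.22 m³/s and the smaller is 10.94 m³/s; the ratio is 1.12.

1.12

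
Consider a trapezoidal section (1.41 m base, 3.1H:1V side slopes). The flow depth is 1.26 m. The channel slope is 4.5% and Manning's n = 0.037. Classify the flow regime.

With bottom width b = 1.41 m and side slope z = 3.1: A = (b + zy)y = (1.41 + 3.1×1.26)×1.26 = 6.698 m²; P = b + 2y√(1+z²) = 1.41 + 2×1.26×3.257 = 9.618 m.
Hydraulic radius R = A/P = 6.698/9.618 = 0.6964 m.
V = (1/n) R^(2/3) √S = (1/0.037) × 0.6964^(2/3) × √0.045 = 4.504 m/s. Hydraulic depth D_h = A/T = 6.698/9.222 = 0.7263 m.
Froude number Fr = V/√(g·D_h) = 4.504/√(9.81×0.7263) = 1.69, which is greater than 1, so the flow is supercritical.

supercritical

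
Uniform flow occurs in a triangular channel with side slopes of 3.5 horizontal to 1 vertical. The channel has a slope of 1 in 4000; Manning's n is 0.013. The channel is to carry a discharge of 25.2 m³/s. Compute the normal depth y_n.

y_n = 2.34 m

Manning's equation rearranged: A R^(2/3) = nQ / (1·√S) = 0.013 × 25.2 / (√0.00025) = 20.72.
Try y = 2.67 m: A R^(2/3) = 29.47 — high.
Try y = 1.97 m: A R^(2/3) = 13.1 — low.
Try y = 2.34 m: A R^(2/3) = 20.73 — close enough.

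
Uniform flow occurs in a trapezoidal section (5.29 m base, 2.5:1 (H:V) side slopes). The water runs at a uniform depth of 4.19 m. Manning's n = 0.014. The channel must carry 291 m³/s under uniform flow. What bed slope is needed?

With bottom width b = 5.29 m and side slope z = 2.5: A = (b + zy)y = (5.29 + 2.5×4.19)×4.19 = 66.06 m²; P = b + 2y√(1+z²) = 5.29 + 2×4.19×2.693 = 27.85 m.
Hydraulic radius R = A/P = 66.06/27.85 = 2.371 m.
From Manning's equation, S = [nQ / (1 A R^(2/3))]² = [0.014 × 291 / (1 × 66.06 × 2.371^(2/3))]² = 0.0012.

S = 0.0012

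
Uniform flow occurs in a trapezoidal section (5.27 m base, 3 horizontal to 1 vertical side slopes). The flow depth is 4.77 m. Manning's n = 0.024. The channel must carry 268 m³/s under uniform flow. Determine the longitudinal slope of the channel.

With bottom width b = 5.27 m and side slope z = 3: A = (b + zy)y = (5.27 + 3×4.77)×4.77 = 93.4 m²; P = b + 2y√(1+z²) = 5.27 + 2×4.77×3.162 = 35.44 m.
Hydraulic radius R = A/P = 93.4/35.44 = 2.635 m.
From Manning's equation, S = [nQ / (1 A R^(2/3))]² = [0.024 × 268 / (1 × 93.4 × 2.635^(2/3))]² = 0.0013.

S = 0.0013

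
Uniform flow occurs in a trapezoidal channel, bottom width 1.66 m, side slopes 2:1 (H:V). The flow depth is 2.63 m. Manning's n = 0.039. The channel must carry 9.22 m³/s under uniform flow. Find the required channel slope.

With bottom width b = 1.66 m and side slope z = 2: A = (b + zy)y = (1.66 + 2×2.63)×2.63 = 18.2 m²; P = b + 2y√(1+z²) = 1.66 + 2×2.63×2.236 = 13.42 m.
Hydraulic radius R = A/P = 18.2/13.42 = 1.356 m.
From Manning's equation, S = [nQ / (1 A R^(2/3))]² = [0.039 × 9.22 / (1 × 18.2 × 1.356^(2/3))]² = 0.00026.

S = 0.00026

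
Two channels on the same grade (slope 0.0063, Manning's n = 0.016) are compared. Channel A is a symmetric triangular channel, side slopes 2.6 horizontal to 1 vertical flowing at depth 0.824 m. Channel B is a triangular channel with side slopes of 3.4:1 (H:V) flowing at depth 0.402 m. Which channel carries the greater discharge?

channel A

Channel A: For a triangular section with side slope z = 2.6: A = zy² = 2.6×0.824² = 1.765 m²; P = 2y√(1+z²) = 2×0.824×2.786 = 4.591 m. Hydraulic radius R = A/P = 1.765/4.591 = 0.3845 m. Q_A = (1/0.016)·1.765·0.3845^(2/3)·√0.0063 = 4.631 m³/s.
Channel B: For a triangular section with side slope z = 3.4: A = zy² = 3.4×0.402² = 0.5495 m²; P = 2y√(1+z²) = 2×0.402×3.544 = 2.849 m. Hydraulic radius R = A/P = 0.5495/2.849 = 0.1928 m. Q_B = (1/0.016)·0.5495·0.1928^(2/3)·√0.0063 = 0.9098 m³/s.
Q_A = 4.631 m³/s vs Q_B = 0.9098 m³/s, so channel A carries more.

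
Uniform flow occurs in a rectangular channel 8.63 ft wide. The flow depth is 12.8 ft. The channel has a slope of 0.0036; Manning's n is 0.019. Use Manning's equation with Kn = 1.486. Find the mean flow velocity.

Flow area A = b·y = 8.63 × 12.8 = 110.5 ft². Wetted perimeter P = b + 2y = 8.63 + 2×12.8 = 34.23 ft.
Hydraulic radius R = A/P = 110.5/34.23 = 3.227 ft.
From Manning's equation, V = (1.486/n) R^(2/3) S^(1/2) = (1.486/0.019) × 3.227^(2/3) × 0.0036^(1/2) = 10.2 ft/s.

V = 10.2 ft/s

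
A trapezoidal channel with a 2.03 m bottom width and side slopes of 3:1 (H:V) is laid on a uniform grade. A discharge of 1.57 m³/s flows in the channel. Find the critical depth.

y_c = 0.332 m

At critical depth, Q² T / (g A³) = 1, i.e. A³/T = Q²/g = 1.57²/9.81 = 0.2513.
Trying y = 0.28 m: A³/T = 0.1399 — too small.
Trying y = 0.413 m: A³/T = 0.5459 — too large.
Trying y = 0.332 m: A³/T = 0.2521 — close enough.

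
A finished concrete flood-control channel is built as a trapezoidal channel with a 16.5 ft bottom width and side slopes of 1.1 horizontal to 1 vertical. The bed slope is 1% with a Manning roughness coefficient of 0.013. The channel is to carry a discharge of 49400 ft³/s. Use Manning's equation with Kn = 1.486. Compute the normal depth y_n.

y_n = 21.8 ft

Manning's equation rearranged: A R^(2/3) = nQ / (1.486·√S) = 0.013 × 49400 / (1.486 × √0.01) = 4322.
Trying y = 24.2 ft: A R^(2/3) = 5408 — high.
Trying y = 21.8 ft: A R^(2/3) = 4326 — matches.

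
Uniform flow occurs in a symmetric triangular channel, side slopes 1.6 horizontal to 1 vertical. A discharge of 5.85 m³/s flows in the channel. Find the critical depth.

y_c = 1.22 m

At critical depth, Q² T / (g A³) = 1, i.e. A³/T = Q²/g = 5.85²/9.81 = 3.489.
Trying y = 1.09 m: A³/T = 1.969 — low.
Trying y = 1.44 m: A³/T = 7.925 — high.
Trying y = 1.22 m: A³/T = 3.459 — matches.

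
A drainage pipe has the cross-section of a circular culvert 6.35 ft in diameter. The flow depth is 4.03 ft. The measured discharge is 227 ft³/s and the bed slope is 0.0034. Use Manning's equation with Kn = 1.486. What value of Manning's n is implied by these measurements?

For a circular section of diameter D = 6.35 ft at depth y = 4.03 ft, the central angle is θ = 2 arccos(1 − 2y/D) = 3.687 rad. Then A = (D²/8)(θ − sin θ) = 21.2 ft² and P = Dθ/2 = 11.71 ft.
Hydraulic radius R = A/P = 21.2/11.71 = 1.811 ft.
Rearranging Manning's equation: n = (1.486/Q) A R^(2/3) S^(1/2) = (1.486/227) × 21.2 × 1.811^(2/3) × √0.0034 = 0.012.

n = 0.012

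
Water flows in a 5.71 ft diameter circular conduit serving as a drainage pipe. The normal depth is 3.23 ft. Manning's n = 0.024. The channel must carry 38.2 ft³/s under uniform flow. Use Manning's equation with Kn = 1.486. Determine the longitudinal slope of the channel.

S = 0.000962

For a circular section of diameter D = 5.71 ft at depth y = 3.23 ft, the central angle is θ = 2 arccos(1 − 2y/D) = 3.405 rad. Then A = (D²/8)(θ − sin θ) = 14.94 ft² and P = Dθ/2 = 9.721 ft.
Hydraulic radius R = A/P = 14.94/9.721 = 1.537 ft.
From Manning's equation, S = [nQ / (1.486 A R^(2/3))]² = [0.024 × 38.2 / (1.486 × 14.94 × 1.537^(2/3))]² = 0.000962.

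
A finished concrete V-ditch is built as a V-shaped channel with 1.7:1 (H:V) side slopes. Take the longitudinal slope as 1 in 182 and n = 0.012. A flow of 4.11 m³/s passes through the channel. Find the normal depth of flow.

y_n = 0.868 m

Manning's equation rearranged: A R^(2/3) = nQ / (1·√S) = 0.012 × 4.11 / (√0.005495) = 0.6654.
Trying y = 1.01 m: A R^(2/3) = 0.996 — too large.
Trying y = 0.626 m: A R^(2/3) = 0.2781 — too small.
Trying y = 0.868 m: A R^(2/3) = 0.665 — matches.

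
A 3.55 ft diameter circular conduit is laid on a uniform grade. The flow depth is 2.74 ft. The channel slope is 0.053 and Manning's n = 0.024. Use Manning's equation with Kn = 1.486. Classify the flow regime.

For a circular section of diameter D = 3.55 ft at depth y = 2.74 ft, the central angle is θ = 2 arccos(1 − 2y/D) = 4.291 rad. Then A = (D²/8)(θ − sin θ) = 8.198 ft² and P = Dθ/2 = 7.617 ft.
Hydraulic radius R = A/P = 8.198/7.617 = 1.076 ft.
V = (1.486/n) R^(2/3) √S = (1.486/0.024) × 1.076^(2/3) × √0.053 = 14.97 ft/s. Hydraulic depth D_h = A/T = 8.198/2.98 = 2.751 ft.
Froude number Fr = V/√(g·D_h) = 14.97/√(32.2×2.751) = 1.59, which is greater than 1, so the flow is supercritical.

supercritical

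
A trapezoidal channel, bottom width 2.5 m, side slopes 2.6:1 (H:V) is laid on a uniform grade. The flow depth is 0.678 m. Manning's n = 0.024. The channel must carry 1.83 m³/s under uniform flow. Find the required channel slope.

With bottom width b = 2.5 m and side slope z = 2.6: A = (b + zy)y = (2.5 + 2.6×0.678)×0.678 = 2.89 m²; P = b + 2y√(1+z²) = 2.5 + 2×0.678×2.786 = 6.277 m.
Hydraulic radius R = A/P = 2.89/6.277 = 0.4604 m.
From Manning's equation, S = [nQ / (1 A R^(2/3))]² = [0.024 × 1.83 / (1 × 2.89 × 0.4604^(2/3))]² = 0.00065.

S = 0.00065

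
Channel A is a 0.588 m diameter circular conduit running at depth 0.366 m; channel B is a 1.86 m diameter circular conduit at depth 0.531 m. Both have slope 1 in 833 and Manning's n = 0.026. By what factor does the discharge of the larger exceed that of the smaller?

Channel A: For a circular section of diameter D = 0.588 m at depth y = 0.366 m, the central angle is θ = 2 arccos(1 − 2y/D) = 3.636 rad. Then A = (D²/8)(θ − sin θ) = 0.1777 m² and P = Dθ/2 = 1.069 m. Hydraulic radius R = A/P = 0.1777/1.069 = 0.1662 m. Q_A = (1/0.026)·0.1777·0.1662^(2/3)·√0.0012 = 0.07158 m³/s.
Channel B: For a circular section of diameter D = 1.86 m at depth y = 0.531 m, the central angle is θ = 2 arccos(1 − 2y/D) = 2.255 rad. Then A = (D²/8)(θ − sin θ) = 0.6399 m² and P = Dθ/2 = 2.097 m. Hydraulic radius R = A/P = 0.6399/2.097 = 0.3052 m. Q_B = (1/0.026)·0.6399·0.3052^(2/3)·√0.0012 = 0.3865 m³/s.
The larger discharge is 0.3865 m³/s and the smaller is 0.07158 m³/s; the ratio is 5.4.

5.4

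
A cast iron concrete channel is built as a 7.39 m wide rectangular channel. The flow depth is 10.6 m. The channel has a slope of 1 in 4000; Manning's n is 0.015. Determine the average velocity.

V = 2.06 m/s

Flow area A = b·y = 7.39 × 10.6 = 78.33 m². Wetted perimeter P = b + 2y = 7.39 + 2×10.6 = 28.59 m.
Hydraulic radius R = A/P = 78.33/28.59 = 2.74 m.
From Manning's equation, V = (1/n) R^(2/3) S^(1/2) = (1/0.015) × 2.74^(2/3) × 0.00025^(1/2) = 2.06 m/s.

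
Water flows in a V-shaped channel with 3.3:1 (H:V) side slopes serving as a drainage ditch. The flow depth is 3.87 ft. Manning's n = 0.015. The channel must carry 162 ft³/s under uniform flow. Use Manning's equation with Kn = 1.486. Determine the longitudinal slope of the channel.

For a triangular section with side slope z = 3.3: A = zy² = 3.3×3.87² = 49.42 ft²; P = 2y√(1+z²) = 2×3.87×3.448 = 26.69 ft.
Hydraulic radius R = A/P = 49.42/26.69 = 1.852 ft.
From Manning's equation, S = [nQ / (1.486 A R^(2/3))]² = [0.015 × 162 / (1.486 × 49.42 × 1.852^(2/3))]² = 0.000481.

S = 0.000481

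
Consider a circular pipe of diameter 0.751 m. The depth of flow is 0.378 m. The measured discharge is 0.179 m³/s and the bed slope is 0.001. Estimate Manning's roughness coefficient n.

n = 0.013

For a circular section of diameter D = 0.751 m at depth y = 0.378 m, the central angle is θ = 2 arccos(1 − 2y/D) = 3.155 rad. Then A = (D²/8)(θ − sin θ) = 0.2234 m² and P = Dθ/2 = 1.185 m.
Hydraulic radius R = A/P = 0.2234/1.185 = 0.1885 m.
Rearranging Manning's equation: n = (1/Q) A R^(2/3) S^(1/2) = (1/0.179) × 0.2234 × 0.1885^(2/3) × √0.001 = 0.013.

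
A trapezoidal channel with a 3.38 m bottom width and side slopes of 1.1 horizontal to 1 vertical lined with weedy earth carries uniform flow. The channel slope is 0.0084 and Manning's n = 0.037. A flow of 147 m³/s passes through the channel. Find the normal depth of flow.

y_n = 4.34 m

Manning's equation rearranged: A R^(2/3) = nQ / (1·√S) = 0.037 × 147 / (√0.0084) = 59.34.
Try y = 5.18 m: A R^(2/3) = 86.71 — too large.
Try y = 3.52 m: A R^(2/3) = 38.38 — too small.
Try y = 4.34 m: A R^(2/3) = 59.37 — close enough.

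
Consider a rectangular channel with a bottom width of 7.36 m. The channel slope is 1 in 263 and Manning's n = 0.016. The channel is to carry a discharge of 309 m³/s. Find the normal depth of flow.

Manning's equation rearranged: A R^(2/3) = nQ / (1·√S) = 0.016 × 309 / (√0.003802) = 80.18.
Try y = 5.09 m: A R^(2/3) = 62.13 — too small.
Try y = 6.81 m: A R^(2/3) = 89.57 — too large.
Try y = 6.23 m: A R^(2/3) = 80.21 — ≈ 80.18.

y_n = 6.23 m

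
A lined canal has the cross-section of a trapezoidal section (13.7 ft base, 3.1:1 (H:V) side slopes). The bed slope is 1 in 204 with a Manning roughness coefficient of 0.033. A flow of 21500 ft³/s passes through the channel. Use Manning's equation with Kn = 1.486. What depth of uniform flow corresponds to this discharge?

y_n = 19.5 ft

Manning's equation rearranged: A R^(2/3) = nQ / (1.486·√S) = 0.033 × 21500 / (1.486 × √0.004902) = 6819.
Try y = 16.5 ft: A R^(2/3) = 4571 — low.
Try y = 24.9 ft: A R^(2/3) = 12430 — high.
Try y = 19.5 ft: A R^(2/3) = 6833 — matches.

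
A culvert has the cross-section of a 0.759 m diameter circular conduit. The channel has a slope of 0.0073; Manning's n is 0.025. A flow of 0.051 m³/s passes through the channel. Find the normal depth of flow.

y_n = 0.162 m

Manning's equation rearranged: A R^(2/3) = nQ / (1·√S) = 0.025 × 0.051 / (√0.0073) = 0.01492.
Trying y = 0.112 m: A R^(2/3) = 0.007021 — low.
Trying y = 0.185 m: A R^(2/3) = 0.01946 — high.
Trying y = 0.162 m: A R^(2/3) = 0.01492 — close enough.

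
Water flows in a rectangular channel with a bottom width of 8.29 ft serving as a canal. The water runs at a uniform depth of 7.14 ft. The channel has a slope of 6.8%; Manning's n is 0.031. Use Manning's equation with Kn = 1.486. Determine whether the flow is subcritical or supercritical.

Flow area A = b·y = 8.29 × 7.14 = 59.19 ft². Wetted perimeter P = b + 2y = 8.29 + 2×7.14 = 22.57 ft.
Hydraulic radius R = A/P = 59.19/22.57 = 2.623 ft.
V = (1.486/n) R^(2/3) √S = (1.486/0.031) × 2.623^(2/3) × √0.068 = 23.77 ft/s. Hydraulic depth D_h = A/T = 59.19/8.29 = 7.14 ft.
Froude number Fr = V/√(g·D_h) = 23.77/√(32.2×7.14) = 1.57, which is greater than 1, so the flow is supercritical.

supercritical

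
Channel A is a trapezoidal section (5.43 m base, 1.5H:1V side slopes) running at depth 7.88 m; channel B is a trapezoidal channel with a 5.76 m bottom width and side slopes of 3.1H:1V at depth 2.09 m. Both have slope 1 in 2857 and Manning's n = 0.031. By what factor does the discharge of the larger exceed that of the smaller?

11.2

Channel A: With bottom width b = 5.43 m and side slope z = 1.5: A = (b + zy)y = (5.43 + 1.5×7.88)×7.88 = 135.9 m²; P = b + 2y√(1+z²) = 5.43 + 2×7.88×1.803 = 33.84 m. Hydraulic radius R = A/P = 135.9/33.84 = 4.017 m. Q_A = (1/0.031)·135.9·4.017^(2/3)·√0.00035 = 207.3 m³/s.
Channel B: With bottom width b = 5.76 m and side slope z = 3.1: A = (b + zy)y = (5.76 + 3.1×2.09)×2.09 = 25.58 m²; P = b + 2y√(1+z²) = 5.76 + 2×2.09×3.257 = 19.38 m. Hydraulic radius R = A/P = 25.58/19.38 = 1.32 m. Q_B = (1/0.031)·25.58·1.32^(2/3)·√0.00035 = 18.58 m³/s.
The larger discharge is 207.3 m³/s and the smaller is 18.58 m³/s; the ratio is 11.2.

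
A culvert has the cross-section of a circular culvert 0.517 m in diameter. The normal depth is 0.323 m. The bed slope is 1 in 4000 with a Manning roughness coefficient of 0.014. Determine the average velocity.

For a circular section of diameter D = 0.517 m at depth y = 0.323 m, the central angle is θ = 2 arccos(1 − 2y/D) = 3.646 rad. Then A = (D²/8)(θ − sin θ) = 0.138 m² and P = Dθ/2 = 0.9425 m.
Hydraulic radius R = A/P = 0.138/0.9425 = 0.1464 m.
From Manning's equation, V = (1/n) R^(2/3) S^(1/2) = (1/0.014) × 0.1464^(2/3) × 0.00025^(1/2) = 0.314 m/s.

V = 0.314 m/s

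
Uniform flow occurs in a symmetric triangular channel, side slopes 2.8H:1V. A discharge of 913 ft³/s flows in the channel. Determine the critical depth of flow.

y_c = 5.81 ft

At critical depth, Q² T / (g A³) = 1, i.e. A³/T = Q²/g = 913²/32.2 = 25890.
At y = 4.86 ft: A³/T = 10630 — low.
At y = 6.65 ft: A³/T = 50980 — high.
At y = 5.81 ft: A³/T = 25950 — matches.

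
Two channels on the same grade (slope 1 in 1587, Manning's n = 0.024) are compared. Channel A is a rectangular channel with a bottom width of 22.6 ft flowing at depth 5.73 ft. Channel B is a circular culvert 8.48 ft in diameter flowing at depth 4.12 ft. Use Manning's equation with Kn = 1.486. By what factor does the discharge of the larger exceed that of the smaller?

7.11

Channel A: Flow area A = b·y = 22.6 × 5.73 = 129.5 ft². Wetted perimeter P = b + 2y = 22.6 + 2×5.73 = 34.06 ft. Hydraulic radius R = A/P = 129.5/34.06 = 3.802 ft. Q_A = (1.486/0.024)·129.5·3.802^(2/3)·√0.0006301 = 490.3 ft³/s.
Channel B: For a circular section of diameter D = 8.48 ft at depth y = 4.12 ft, the central angle is θ = 2 arccos(1 − 2y/D) = 3.085 rad. Then A = (D²/8)(θ − sin θ) = 27.22 ft² and P = Dθ/2 = 13.08 ft. Hydraulic radius R = A/P = 27.22/13.08 = 2.081 ft. Q_B = (1.486/0.024)·27.22·2.081^(2/3)·√0.0006301 = 68.97 ft³/s.
The larger discharge is 490.3 ft³/s and the smaller is 68.97 ft³/s; the ratio is 7.11.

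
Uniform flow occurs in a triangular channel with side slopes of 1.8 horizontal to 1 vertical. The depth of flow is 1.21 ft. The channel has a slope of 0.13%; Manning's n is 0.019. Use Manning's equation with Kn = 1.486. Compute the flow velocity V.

For a triangular section with side slope z = 1.8: A = zy² = 1.8×1.21² = 2.635 ft²; P = 2y√(1+z²) = 2×1.21×2.059 = 4.983 ft.
Hydraulic radius R = A/P = 2.635/4.983 = 0.5289 ft.
From Manning's equation, V = (1.486/n) R^(2/3) S^(1/2) = (1.486/0.019) × 0.5289^(2/3) × 0.0013^(1/2) = 1.84 ft/s.

V = 1.84 ft/s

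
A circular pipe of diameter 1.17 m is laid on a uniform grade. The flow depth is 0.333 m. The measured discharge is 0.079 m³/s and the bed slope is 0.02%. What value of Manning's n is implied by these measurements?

For a circular section of diameter D = 1.17 m at depth y = 0.333 m, the central angle is θ = 2 arccos(1 − 2y/D) = 2.251 rad. Then A = (D²/8)(θ − sin θ) = 0.2521 m² and P = Dθ/2 = 1.317 m.
Hydraulic radius R = A/P = 0.2521/1.317 = 0.1915 m.
Rearranging Manning's equation: n = (1/Q) A R^(2/3) S^(1/2) = (1/0.079) × 0.2521 × 0.1915^(2/3) × √0.0002 = 0.015.

n = 0.015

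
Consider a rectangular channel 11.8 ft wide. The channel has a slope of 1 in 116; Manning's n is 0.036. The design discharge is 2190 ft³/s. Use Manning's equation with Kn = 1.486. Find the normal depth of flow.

Manning's equation rearranged: A R^(2/3) = nQ / (1.486·√S) = 0.036 × 2190 / (1.486 × √0.008621) = 571.4.
Trying y = 14.2 ft: A R^(2/3) = 434 — low.
Trying y = 21.7 ft: A R^(2/3) = 712.2 — high.
Trying y = 17.9 ft: A R^(2/3) = 570.4 — close enough.

y_n = 17.9 ft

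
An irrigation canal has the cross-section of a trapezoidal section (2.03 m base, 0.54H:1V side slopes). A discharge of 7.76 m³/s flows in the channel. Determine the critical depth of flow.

y_c = 1.04 m

At critical depth, Q² T / (g A³) = 1, i.e. A³/T = Q²/g = 7.76²/9.81 = 6.138.
Trying y = 0.785 m: A³/T = 2.484 — low.
Trying y = 1.18 m: A³/T = 9.435 — high.
Trying y = 1.04 m: A³/T = 6.209 — close enough.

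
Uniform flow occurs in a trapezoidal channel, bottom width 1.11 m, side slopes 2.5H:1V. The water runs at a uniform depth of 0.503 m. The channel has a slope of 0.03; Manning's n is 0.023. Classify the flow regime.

supercritical

With bottom width b = 1.11 m and side slope z = 2.5: A = (b + zy)y = (1.11 + 2.5×0.503)×0.503 = 1.191 m²; P = b + 2y√(1+z²) = 1.11 + 2×0.503×2.693 = 3.819 m.
Hydraulic radius R = A/P = 1.191/3.819 = 0.3118 m.
V = (1/n) R^(2/3) √S = (1/0.023) × 0.3118^(2/3) × √0.03 = 3.463 m/s. Hydraulic depth D_h = A/T = 1.191/3.625 = 0.3285 m.
Froude number Fr = V/√(g·D_h) = 3.463/√(9.81×0.3285) = 1.93, which is greater than 1, so the flow is supercritical.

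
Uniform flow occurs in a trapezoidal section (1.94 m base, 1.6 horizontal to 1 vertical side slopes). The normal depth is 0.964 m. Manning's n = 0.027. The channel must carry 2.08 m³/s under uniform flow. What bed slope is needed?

With bottom width b = 1.94 m and side slope z = 1.6: A = (b + zy)y = (1.94 + 1.6×0.964)×0.964 = 3.357 m²; P = b + 2y√(1+z²) = 1.94 + 2×0.964×1.887 = 5.578 m.
Hydraulic radius R = A/P = 3.357/5.578 = 0.6019 m.
From Manning's equation, S = [nQ / (1 A R^(2/3))]² = [0.027 × 2.08 / (1 × 3.357 × 0.6019^(2/3))]² = 0.000551.

S = 0.000551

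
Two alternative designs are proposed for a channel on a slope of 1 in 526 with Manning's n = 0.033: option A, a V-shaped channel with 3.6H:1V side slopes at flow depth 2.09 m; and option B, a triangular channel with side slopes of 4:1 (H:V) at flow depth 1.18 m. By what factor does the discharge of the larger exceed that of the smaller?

4.11

Channel A: For a triangular section with side slope z = 3.6: A = zy² = 3.6×2.09² = 15.73 m²; P = 2y√(1+z²) = 2×2.09×3.736 = 15.62 m. Hydraulic radius R = A/P = 15.73/15.62 = 1.007 m. Q_A = (1/0.033)·15.73·1.007^(2/3)·√0.001901 = 20.87 m³/s.
Channel B: For a triangular section with side slope z = 4: A = zy² = 4×1.18² = 5.57 m²; P = 2y√(1+z²) = 2×1.18×4.123 = 9.731 m. Hydraulic radius R = A/P = 5.57/9.731 = 0.5724 m. Q_B = (1/0.033)·5.57·0.5724^(2/3)·√0.001901 = 5.073 m³/s.
The larger discharge is 20.87 m³/s and the smaller is 5.073 m³/s; the ratio is 4.11.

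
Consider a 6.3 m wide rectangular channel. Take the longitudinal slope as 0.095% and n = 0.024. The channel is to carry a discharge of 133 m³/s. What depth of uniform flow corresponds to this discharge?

y_n = 9.29 m

Manning's equation rearranged: A R^(2/3) = nQ / (1·√S) = 0.024 × 133 / (√0.00095) = 103.6.
At y = 10.7 m: A R^(2/3) = 122 — too large.
At y = 6.53 m: A R^(2/3) = 68 — too small.
At y = 9.29 m: A R^(2/3) = 103.5 — ≈ 103.6.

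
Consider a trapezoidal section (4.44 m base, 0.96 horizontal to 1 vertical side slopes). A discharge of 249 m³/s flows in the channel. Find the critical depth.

At critical depth, Q² T / (g A³) = 1, i.e. A³/T = Q²/g = 249²/9.81 = 6320.
Trying y = 5.9 m: A³/T = 13440 — over.
Trying y = 3.81 m: A³/T = 2498 — short.
Trying y = 4.87 m: A³/T = 6343 — matches.

y_c = 4.87 m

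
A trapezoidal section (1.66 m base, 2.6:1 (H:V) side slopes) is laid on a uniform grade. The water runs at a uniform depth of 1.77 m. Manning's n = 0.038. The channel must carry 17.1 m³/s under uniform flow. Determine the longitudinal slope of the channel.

With bottom width b = 1.66 m and side slope z = 2.6: A = (b + zy)y = (1.66 + 2.6×1.77)×1.77 = 11.08 m²; P = b + 2y√(1+z²) = 1.66 + 2×1.77×2.786 = 11.52 m.
Hydraulic radius R = A/P = 11.08/11.52 = 0.962 m.
From Manning's equation, S = [nQ / (1 A R^(2/3))]² = [0.038 × 17.1 / (1 × 11.08 × 0.962^(2/3))]² = 0.00362.

S = 0.00362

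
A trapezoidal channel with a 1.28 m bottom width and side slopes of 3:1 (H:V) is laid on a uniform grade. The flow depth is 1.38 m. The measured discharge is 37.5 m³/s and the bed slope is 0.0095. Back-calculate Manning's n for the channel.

n = 0.016

With bottom width b = 1.28 m and side slope z = 3: A = (b + zy)y = (1.28 + 3×1.38)×1.38 = 7.48 m²; P = b + 2y√(1+z²) = 1.28 + 2×1.38×3.162 = 10.01 m.
Hydraulic radius R = A/P = 7.48/10.01 = 0.7474 m.
Rearranging Manning's equation: n = (1/Q) A R^(2/3) S^(1/2) = (1/37.5) × 7.48 × 0.7474^(2/3) × √0.0095 = 0.016.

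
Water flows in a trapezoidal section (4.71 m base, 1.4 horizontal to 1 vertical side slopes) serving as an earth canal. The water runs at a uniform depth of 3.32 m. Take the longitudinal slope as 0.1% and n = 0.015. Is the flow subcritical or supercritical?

subcritical

With bottom width b = 4.71 m and side slope z = 1.4: A = (b + zy)y = (4.71 + 1.4×3.32)×3.32 = 31.07 m²; P = b + 2y√(1+z²) = 4.71 + 2×3.32×1.72 = 16.13 m.
Hydraulic radius R = A/P = 31.07/16.13 = 1.926 m.
V = (1/n) R^(2/3) √S = (1/0.015) × 1.926^(2/3) × √0.001 = 3.263 m/s. Hydraulic depth D_h = A/T = 31.07/14.01 = 2.218 m.
Froude number Fr = V/√(g·D_h) = 3.263/√(9.81×2.218) = 0.7, which is less than 1, so the flow is subcritical.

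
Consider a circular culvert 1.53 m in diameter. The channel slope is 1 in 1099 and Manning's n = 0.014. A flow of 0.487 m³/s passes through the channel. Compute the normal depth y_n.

y_n = 0.503 m

Manning's equation rearranged: A R^(2/3) = nQ / (1·√S) = 0.014 × 0.487 / (√0.0009099) = 0.226.
At y = 0.413 m: A R^(2/3) = 0.1544 — too small.
At y = 0.64 m: A R^(2/3) = 0.3541 — too large.
At y = 0.503 m: A R^(2/3) = 0.2262 — matches.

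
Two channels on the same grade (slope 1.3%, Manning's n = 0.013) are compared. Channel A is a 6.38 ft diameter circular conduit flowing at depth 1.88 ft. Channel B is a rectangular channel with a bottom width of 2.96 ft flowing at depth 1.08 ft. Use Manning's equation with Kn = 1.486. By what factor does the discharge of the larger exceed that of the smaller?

Channel A: For a circular section of diameter D = 6.38 ft at depth y = 1.88 ft, the central angle is θ = 2 arccos(1 − 2y/D) = 2.295 rad. Then A = (D²/8)(θ − sin θ) = 7.868 ft² and P = Dθ/2 = 7.322 ft. Hydraulic radius R = A/P = 7.868/7.322 = 1.075 ft. Q_A = (1.486/0.013)·7.868·1.075^(2/3)·√0.013 = 107.6 ft³/s.
Channel B: Flow area A = b·y = 2.96 × 1.08 = 3.197 ft². Wetted perimeter P = b + 2y = 2.96 + 2×1.08 = 5.12 ft. Hydraulic radius R = A/P = 3.197/5.12 = 0.6244 ft. Q_B = (1.486/0.013)·3.197·0.6244^(2/3)·√0.013 = 30.44 ft³/s.
The larger discharge is 107.6 ft³/s and the smaller is 30.44 ft³/s; the ratio is 3.53.

3.53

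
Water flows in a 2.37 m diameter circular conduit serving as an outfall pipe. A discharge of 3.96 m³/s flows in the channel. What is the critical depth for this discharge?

y_c = 0.903 m

At critical depth, Q² T / (g A³) = 1, i.e. A³/T = Q²/g = 3.96²/9.81 = 1.599.
Trying y = 0.645 m: A³/T = 0.435 — too small.
Trying y = 1.05 m: A³/T = 2.851 — too large.
Trying y = 0.903 m: A³/T = 1.598 — matches.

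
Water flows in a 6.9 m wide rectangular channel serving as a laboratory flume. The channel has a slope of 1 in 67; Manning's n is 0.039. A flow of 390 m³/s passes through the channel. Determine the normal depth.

y_n = 9.68 m

Manning's equation rearranged: A R^(2/3) = nQ / (1·√S) = 0.039 × 390 / (√0.01493) = 124.5.
At y = 8.11 m: A R^(2/3) = 100.9 — short.
At y = 11.4 m: A R^(2/3) = 150.6 — over.
At y = 9.68 m: A R^(2/3) = 124.5 — ≈ 124.5.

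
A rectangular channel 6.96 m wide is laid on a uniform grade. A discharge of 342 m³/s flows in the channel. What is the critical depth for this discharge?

For a rectangular channel, critical depth y_c = (q²/g)^(1/3) where q = Q/b = 342/6.96 = 49.14 m²/s.
So y_c = (49.14²/9.81)^(1/3) = 6.27 m.

y_c = 6.27 m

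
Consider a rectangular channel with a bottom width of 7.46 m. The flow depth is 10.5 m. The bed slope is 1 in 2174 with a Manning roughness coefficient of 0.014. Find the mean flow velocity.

V = 3.01 m/s

Flow area A = b·y = 7.46 × 10.5 = 78.33 m². Wetted perimeter P = b + 2y = 7.46 + 2×10.5 = 28.46 m.
Hydraulic radius R = A/P = 78.33/28.46 = 2.752 m.
From Manning's equation, V = (1/n) R^(2/3) S^(1/2) = (1/0.014) × 2.752^(2/3) × 0.00046^(1/2) = 3.01 m/s.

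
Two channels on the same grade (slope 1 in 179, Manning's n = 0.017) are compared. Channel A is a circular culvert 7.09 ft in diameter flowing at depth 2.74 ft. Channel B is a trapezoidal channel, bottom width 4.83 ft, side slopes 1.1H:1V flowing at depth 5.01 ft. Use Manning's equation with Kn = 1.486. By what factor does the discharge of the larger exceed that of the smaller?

Channel A: For a circular section of diameter D = 7.09 ft at depth y = 2.74 ft, the central angle is θ = 2 arccos(1 − 2y/D) = 2.683 rad. Then A = (D²/8)(θ − sin θ) = 14.08 ft² and P = Dθ/2 = 9.513 ft. Hydraulic radius R = A/P = 14.08/9.513 = 1.48 ft. Q_A = (1.486/0.017)·14.08·1.48^(2/3)·√0.005587 = 119.5 ft³/s.
Channel B: With bottom width b = 4.83 ft and side slope z = 1.1: A = (b + zy)y = (4.83 + 1.1×5.01)×5.01 = 51.81 ft²; P = b + 2y√(1+z²) = 4.83 + 2×5.01×1.487 = 19.73 ft. Hydraulic radius R = A/P = 51.81/19.73 = 2.626 ft. Q_B = (1.486/0.017)·51.81·2.626^(2/3)·√0.005587 = 644.3 ft³/s.
The larger discharge is 644.3 ft³/s and the smaller is 119.5 ft³/s; the ratio is 5.39.

5.39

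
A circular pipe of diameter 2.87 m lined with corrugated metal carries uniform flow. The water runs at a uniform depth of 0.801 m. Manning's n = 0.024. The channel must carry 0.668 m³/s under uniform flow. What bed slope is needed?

S = 0.00033

For a circular section of diameter D = 2.87 m at depth y = 0.801 m, the central angle is θ = 2 arccos(1 − 2y/D) = 2.226 rad. Then A = (D²/8)(θ − sin θ) = 1.476 m² and P = Dθ/2 = 3.195 m.
Hydraulic radius R = A/P = 1.476/3.195 = 0.462 m.
From Manning's equation, S = [nQ / (1 A R^(2/3))]² = [0.024 × 0.668 / (1 × 1.476 × 0.462^(2/3))]² = 0.00033.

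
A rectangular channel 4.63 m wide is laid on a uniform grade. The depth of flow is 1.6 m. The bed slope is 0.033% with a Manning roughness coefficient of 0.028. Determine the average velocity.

Flow area A = b·y = 4.63 × 1.6 = 7.408 m². Wetted perimeter P = b + 2y = 4.63 + 2×1.6 = 7.83 m.
Hydraulic radius R = A/P = 7.408/7.83 = 0.9461 m.
From Manning's equation, V = (1/n) R^(2/3) S^(1/2) = (1/0.028) × 0.9461^(2/3) × 0.00033^(1/2) = 0.625 m/s.

V = 0.625 m/s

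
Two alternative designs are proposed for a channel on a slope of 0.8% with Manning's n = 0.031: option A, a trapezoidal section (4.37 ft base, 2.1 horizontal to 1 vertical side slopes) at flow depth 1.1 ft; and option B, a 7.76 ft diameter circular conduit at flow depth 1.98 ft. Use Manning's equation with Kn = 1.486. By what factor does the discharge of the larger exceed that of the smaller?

1.69

Channel A: With bottom width b = 4.37 ft and side slope z = 2.1: A = (b + zy)y = (4.37 + 2.1×1.1)×1.1 = 7.348 ft²; P = b + 2y√(1+z²) = 4.37 + 2×1.1×2.326 = 9.487 ft. Hydraulic radius R = A/P = 7.348/9.487 = 0.7745 ft. Q_A = (1.486/0.031)·7.348·0.7745^(2/3)·√0.008 = 26.57 ft³/s.
Channel B: For a circular section of diameter D = 7.76 ft at depth y = 1.98 ft, the central angle is θ = 2 arccos(1 − 2y/D) = 2.118 rad. Then A = (D²/8)(θ − sin θ) = 9.516 ft² and P = Dθ/2 = 8.218 ft. Hydraulic radius R = A/P = 9.516/8.218 = 1.158 ft. Q_B = (1.486/0.031)·9.516·1.158^(2/3)·√0.008 = 44.99 ft³/s.
The larger discharge is 44.99 ft³/s and the smaller is 26.57 ft³/s; the ratio is 1.69.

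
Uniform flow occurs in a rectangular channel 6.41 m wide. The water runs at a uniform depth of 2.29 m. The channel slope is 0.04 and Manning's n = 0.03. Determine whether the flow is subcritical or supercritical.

Flow area A = b·y = 6.41 × 2.29 = 14.68 m². Wetted perimeter P = b + 2y = 6.41 + 2×2.29 = 10.99 m.
Hydraulic radius R = A/P = 14.68/10.99 = 1.336 m.
V = (1/n) R^(2/3) √S = (1/0.03) × 1.336^(2/3) × √0.04 = 8.085 m/s. Hydraulic depth D_h = A/T = 14.68/6.41 = 2.29 m.
Froude number Fr = V/√(g·D_h) = 8.085/√(9.81×2.29) = 1.71, which is greater than 1, so the flow is supercritical.

supercritical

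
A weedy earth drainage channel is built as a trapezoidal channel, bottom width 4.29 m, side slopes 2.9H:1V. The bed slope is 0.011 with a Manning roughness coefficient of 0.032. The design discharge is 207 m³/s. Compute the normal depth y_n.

y_n = 3.17 m

Manning's equation rearranged: A R^(2/3) = nQ / (1·√S) = 0.032 × 207 / (√0.011) = 63.16.
Trying y = 2.32 m: A R^(2/3) = 31.68 — low.
Trying y = 3.17 m: A R^(2/3) = 63.26 — close enough.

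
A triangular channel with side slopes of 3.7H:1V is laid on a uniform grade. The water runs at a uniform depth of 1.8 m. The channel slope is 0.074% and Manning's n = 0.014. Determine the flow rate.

For a triangular section with side slope z = 3.7: A = zy² = 3.7×1.8² = 11.99 m²; P = 2y√(1+z²) = 2×1.8×3.833 = 13.8 m.
Hydraulic radius R = A/P = 11.99/13.8 = 0.8688 m.
Manning's equation: Q = (1/n) A R^(2/3) S^(1/2) = (1/0.014) × 11.99 × 0.8688^(2/3) × 0.00074^(1/2) = 21.2 m³/s.

Q = 21.2 m³/s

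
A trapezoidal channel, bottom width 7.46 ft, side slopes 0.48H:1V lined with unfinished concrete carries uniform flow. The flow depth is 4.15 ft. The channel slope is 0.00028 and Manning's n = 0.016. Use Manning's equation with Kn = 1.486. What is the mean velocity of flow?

With bottom width b = 7.46 ft and side slope z = 0.48: A = (b + zy)y = (7.46 + 0.48×4.15)×4.15 = 39.23 ft²; P = b + 2y√(1+z²) = 7.46 + 2×4.15×1.109 = 16.67 ft.
Hydraulic radius R = A/P = 39.23/16.67 = 2.354 ft.
From Manning's equation, V = (1.486/n) R^(2/3) S^(1/2) = (1.486/0.016) × 2.354^(2/3) × 0.00028^(1/2) = 2.75 ft/s.

V = 2.75 ft/s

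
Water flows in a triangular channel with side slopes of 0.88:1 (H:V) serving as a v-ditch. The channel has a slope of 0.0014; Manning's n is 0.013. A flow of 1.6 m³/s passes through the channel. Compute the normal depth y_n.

y_n = 1.11 m

Manning's equation rearranged: A R^(2/3) = nQ / (1·√S) = 0.013 × 1.6 / (√0.0014) = 0.5559.
Trying y = 0.944 m: A R^(2/3) = 0.3606 — short.
Trying y = 1.32 m: A R^(2/3) = 0.8817 — over.
Trying y = 1.11 m: A R^(2/3) = 0.5554 — matches.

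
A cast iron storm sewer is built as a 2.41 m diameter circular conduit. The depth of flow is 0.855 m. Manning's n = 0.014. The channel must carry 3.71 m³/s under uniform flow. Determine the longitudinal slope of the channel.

For a circular section of diameter D = 2.41 m at depth y = 0.855 m, the central angle is θ = 2 arccos(1 − 2y/D) = 2.552 rad. Then A = (D²/8)(θ − sin θ) = 1.449 m² and P = Dθ/2 = 3.075 m.
Hydraulic radius R = A/P = 1.449/3.075 = 0.4713 m.
From Manning's equation, S = [nQ / (1 A R^(2/3))]² = [0.014 × 3.71 / (1 × 1.449 × 0.4713^(2/3))]² = 0.0035.

S = 0.0035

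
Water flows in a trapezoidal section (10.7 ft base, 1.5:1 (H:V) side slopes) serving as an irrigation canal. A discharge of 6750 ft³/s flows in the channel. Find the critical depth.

At critical depth, Q² T / (g A³) = 1, i.e. A³/T = Q²/g = 6750²/32.2 = 1415000.
At y = 11.9 ft: A³/T = 845200 — too small.
At y = 16.9 ft: A³/T = 3683000 — too large.
At y = 13.5 ft: A³/T = 1425000 — close enough.

y_c = 13.5 ft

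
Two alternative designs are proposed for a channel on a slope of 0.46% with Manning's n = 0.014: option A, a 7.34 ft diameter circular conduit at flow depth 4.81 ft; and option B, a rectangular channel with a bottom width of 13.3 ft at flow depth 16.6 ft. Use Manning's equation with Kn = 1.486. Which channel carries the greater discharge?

Channel A: For a circular section of diameter D = 7.34 ft at depth y = 4.81 ft, the central angle is θ = 2 arccos(1 − 2y/D) = 3.773 rad. Then A = (D²/8)(θ − sin θ) = 29.39 ft² and P = Dθ/2 = 13.85 ft. Hydraulic radius R = A/P = 29.39/13.85 = 2.122 ft. Q_A = (1.486/0.014)·29.39·2.122^(2/3)·√0.0046 = 349.4 ft³/s.
Channel B: Flow area A = b·y = 13.3 × 16.6 = 220.8 ft². Wetted perimeter P = b + 2y = 13.3 + 2×16.6 = 46.5 ft. Hydraulic radius R = A/P = 220.8/46.5 = 4.748 ft. Q_B = (1.486/0.014)·220.8·4.748^(2/3)·√0.0046 = 4490 ft³/s.
Q_A = 349.4 ft³/s vs Q_B = 4490 ft³/s, so channel B carries more.

channel B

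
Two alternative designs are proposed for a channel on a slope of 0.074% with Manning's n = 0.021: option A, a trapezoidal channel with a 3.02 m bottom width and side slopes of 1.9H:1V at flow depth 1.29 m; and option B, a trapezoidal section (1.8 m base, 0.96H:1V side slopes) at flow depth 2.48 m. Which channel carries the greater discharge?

channel B

Channel A: With bottom width b = 3.02 m and side slope z = 1.9: A = (b + zy)y = (3.02 + 1.9×1.29)×1.29 = 7.058 m²; P = b + 2y√(1+z²) = 3.02 + 2×1.29×2.147 = 8.559 m. Hydraulic radius R = A/P = 7.058/8.559 = 0.8245 m. Q_A = (1/0.021)·7.058·0.8245^(2/3)·√0.00074 = 8.039 m³/s.
Channel B: With bottom width b = 1.8 m and side slope z = 0.96: A = (b + zy)y = (1.8 + 0.96×2.48)×2.48 = 10.37 m²; P = b + 2y√(1+z²) = 1.8 + 2×2.48×1.386 = 8.676 m. Hydraulic radius R = A/P = 10.37/8.676 = 1.195 m. Q_B = (1/0.021)·10.37·1.195^(2/3)·√0.00074 = 15.13 m³/s.
Q_A = 8.039 m³/s vs Q_B = 15.13 m³/s, so channel B carries more.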